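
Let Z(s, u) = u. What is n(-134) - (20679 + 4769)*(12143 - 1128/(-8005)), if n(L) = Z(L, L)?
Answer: -2473695365334/8005 ≈ -3.0902e+8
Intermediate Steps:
n(L) = L
n(-134) - (20679 + 4769)*(12143 - 1128/(-8005)) = -134 - (20679 + 4769)*(12143 - 1128/(-8005)) = -134 - 25448*(12143 - 1128*(-1/8005)) = -134 - 25448*(12143 + 1128/8005) = -134 - 25448*97205843/8005 = -134 - 1*2473694292664/8005 = -134 - 2473694292664/8005 = -2473695365334/8005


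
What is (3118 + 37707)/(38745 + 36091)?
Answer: 40825/74836 ≈ 0.54553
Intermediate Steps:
(3118 + 37707)/(38745 + 36091) = 40825/74836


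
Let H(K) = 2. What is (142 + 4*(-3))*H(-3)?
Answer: 260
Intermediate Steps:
(142 + 4*(-3))*H(-3) = (142 + 4*(-3))*2 = (142 - 12)*2 = 130*2 = 260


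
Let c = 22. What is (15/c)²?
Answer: 225/484 ≈ 0.46488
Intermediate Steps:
(15/c)² = (15/22)² = 225/484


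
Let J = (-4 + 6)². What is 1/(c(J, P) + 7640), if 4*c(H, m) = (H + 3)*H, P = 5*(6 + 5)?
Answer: 1/7647 ≈ 0.00013077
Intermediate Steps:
P = 55 (P = 5*11 = 55)
J = 4 (J = 2² = 4)
c(H, m) = H*(3 + H)/4 (c(H, m) = ((H + 3)*H)/4 = ((3 + H)*H)/4 = (H*(3 + H))/4 = H*(3 + H)/4)
1/(c(J, P) + 7640) = 1/((¼)*4*(3 + 4) + 7640) = 1/((¼)*4*7 + 7640) = 1/(7 + 7640) = 1/7647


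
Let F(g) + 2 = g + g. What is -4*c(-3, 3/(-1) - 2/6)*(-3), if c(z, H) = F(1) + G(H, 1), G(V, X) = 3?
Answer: 36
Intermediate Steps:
F(g) = -2 + 2*g (F(g) = -2 + (g + g) = -2 + 2*g)
c(z, H) = 3 (c(z, H) = (-2 + 2*1) + 3 = (-2 + 2) + 3 = 0 + 3 = 3)
-4*c(-3, 3/(-1) - 2/6)*(-3) = -4*3*(-3) = -12*(-3) = 36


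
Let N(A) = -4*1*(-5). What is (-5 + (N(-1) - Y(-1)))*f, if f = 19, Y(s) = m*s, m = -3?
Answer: 228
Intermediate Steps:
Y(s) = -3*s
N(A) = 20 (N(A) = -4*(-5) = 20)
(-5 + (N(-1) - Y(-1)))*f = (-5 + (20 - (-3)*(-1)))*19 = (-5 + (20 - 1*3))*19 = (-5 + (20 - 3))*19 = (-5 + 17)*19 = 12*19 = 228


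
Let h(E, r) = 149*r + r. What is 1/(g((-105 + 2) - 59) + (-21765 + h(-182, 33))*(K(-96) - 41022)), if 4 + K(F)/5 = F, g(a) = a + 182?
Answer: 1/698192450 ≈ 1.4323e-9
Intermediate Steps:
g(a) = 182 + a
K(F) = -20 + 5*F
h(E, r) = 150*r
1/(g((-105 + 2) - 59) + (-21765 + h(-182, 33))*(K(-96) - 41022)) = 1/((182 + ((-105 + 2) - 59)) + (-21765 + 150*33)*((-20 + 5*(-96)) - 41022)) = 1/((182 + (-103 - 59)) + (-21765 + 4950)*((-20 - 480) - 41022)) = 1/((182 - 162) - 16815*(-500 - 41022)) = 1/(20 - 16815*(-41522)) = 1/(20 + 698192430) = 1/698192450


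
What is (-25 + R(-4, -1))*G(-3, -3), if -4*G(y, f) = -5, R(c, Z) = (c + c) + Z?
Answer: -85/2 ≈ -42.500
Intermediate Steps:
R(c, Z) = Z + 2*c (R(c, Z) = 2*c + Z = Z + 2*c)
G(y, f) = 5/4 (G(y, f) = -¼*(-5) = 5/4)
(-25 + R(-4, -1))*G(-3, -3) = (-25 + (-1 + 2*(-4)))*(5/4) = (-25 + (-1 - 8))*(5/4) = (-25 - 9)*(5/4) = -34*5/4 = -85/2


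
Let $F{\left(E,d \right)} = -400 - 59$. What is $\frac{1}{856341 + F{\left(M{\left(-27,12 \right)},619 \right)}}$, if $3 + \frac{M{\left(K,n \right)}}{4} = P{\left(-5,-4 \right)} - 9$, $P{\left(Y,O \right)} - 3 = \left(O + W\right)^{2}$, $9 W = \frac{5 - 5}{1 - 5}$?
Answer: $\frac{1}{855882} \approx 1.1684 \cdot 10^{-6}$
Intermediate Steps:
$W = 0$ ($W = \frac{\left(5 - 5\right) \frac{1}{1 - 5}}{9} = \frac{0 \frac{1}{-4}}{9} = \frac{0 \left(- \frac{1}{4}\right)}{9} = \frac{1}{9} \cdot 0 = 0$)
$P{\left(Y,O \right)} = 3 + O^{2}$ ($P{\left(Y,O \right)} = 3 + \left(O + 0\right)^{2} = 3 + O^{2}$)
$M{\left(K,n \right)} = 28$ ($M{\left(K,n \right)} = -12 + 4 \left(\left(3 + \left(-4\right)^{2}\right) - 9\right) = -12 + 4 \left(\left(3 + 16\right) - 9\right) = -12 + 4 \left(19 - 9\right) = -12 + 4 \cdot 10 = -12 + 40 = 28$)
$F{\left(E,d \right)} = -459$ ($F{\left(E,d \right)} = -400 - 59 = -459$)
$\frac{1}{856341 + F{\left(M{\left(-27,12 \right)},619 \right)}} = \frac{1}{856341 - 459} = \frac{1}{855882}$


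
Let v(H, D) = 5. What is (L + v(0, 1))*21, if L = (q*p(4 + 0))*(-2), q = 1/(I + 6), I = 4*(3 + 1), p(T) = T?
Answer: 1071/11 ≈ 97.364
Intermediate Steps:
I = 16 (I = 4*4 = 16)
q = 1/22 (q = 1/(16 + 6) = 1/22 ≈ 0.045455)
L = -4/11 (L = ((4 + 0)/22)*(-2) = ((1/22)*4)*(-2) = (2/11)*(-2) = -4/11 ≈ -0.36364)
(L + v(0, 1))*21 = (-4/11 + 5)*21 = (51/11)*21 = 1071/11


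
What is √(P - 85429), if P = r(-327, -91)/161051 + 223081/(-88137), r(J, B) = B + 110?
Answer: I*√130631621744461564573/39103449 ≈ 292.29*I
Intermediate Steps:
r(J, B) = 110 + B
P = -35925743528/14194551987 (P = (110 - 91)/161051 + 223081/(-88137) = 19*(1/161051) + 223081*(-1/88137) = 19/161051 - 223081/88137 = -35925743528/14194551987 ≈ -2.5310)
√(P - 85429) = √(-35925743528/14194551987 - 85429) = √(-1212662307440951/14194551987) = I*√130631621744461564573/39103449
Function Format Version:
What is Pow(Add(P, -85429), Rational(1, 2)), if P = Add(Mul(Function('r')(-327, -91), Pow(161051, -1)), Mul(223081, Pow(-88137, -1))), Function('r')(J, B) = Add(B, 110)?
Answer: Mul(Rational(1, 39103449), I, Pow(130631621744461564573, Rational(1, 2))) ≈ Mul(292.29, I)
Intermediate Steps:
Function('r')(J, B) = Add(110, B)
P = Rational(-35925743528, 14194551987) (P = Add(Mul(Add(110, -91), Pow(161051, -1)), Mul(223081, Pow(-88137, -1))) = Add(Mul(19, Rational(1, 161051)), Mul(223081, Rational(-1, 88137))) = Add(Rational(19, 161051), Rational(-223081, 88137)) = Rational(-35925743528, 14194551987) ≈ -2.5310)
Pow(Add(P, -85429), Rational(1, 2)) = Pow(Add(Rational(-35925743528, 14194551987), -85429), Rational(1, 2)) = Pow(Rational(-1212662307440951, 14194551987), Rational(1, 2)) = Mul(Rational(1, 39103449), I, Pow(130631621744461564573, Rational(1, 2)))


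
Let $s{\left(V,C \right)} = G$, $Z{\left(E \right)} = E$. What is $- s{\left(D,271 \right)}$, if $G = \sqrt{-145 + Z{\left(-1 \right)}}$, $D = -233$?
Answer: $- i \sqrt{146} \approx - 12.083 i$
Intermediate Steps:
$G = i \sqrt{146}$ ($G = \sqrt{-145 - 1} = \sqrt{-146} = i \sqrt{146} \approx 12.083 i$)
$s{\left(V,C \right)} = i \sqrt{146}$
$- s{\left(D,271 \right)} = - i \sqrt{146}$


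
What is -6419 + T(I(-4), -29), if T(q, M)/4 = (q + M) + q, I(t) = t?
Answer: -6567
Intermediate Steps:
T(q, M) = 4*M + 8*q (T(q, M) = 4*((q + M) + q) = 4*((M + q) + q) = 4*(M + 2*q) = 4*M + 8*q)
-6419 + T(I(-4), -29) = -6419 + (4*(-29) + 8*(-4)) = -6419 + (-116 - 32) = -6419 - 148 = -6567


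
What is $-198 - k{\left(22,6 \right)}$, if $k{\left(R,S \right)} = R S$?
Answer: $-330$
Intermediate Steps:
$-198 - k{\left(22,6 \right)} = -198 - 22 \cdot 6 = -198 - 132 = -330$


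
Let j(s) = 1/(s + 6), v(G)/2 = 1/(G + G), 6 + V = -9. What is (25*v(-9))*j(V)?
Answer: 25/81 ≈ 0.30864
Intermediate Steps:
V = -15 (V = -6 - 9 = -15)
v(G) = 1/G (v(G) = 2/(G + G) = 2/((2*G)) = 2*(1/(2*G)) = 1/G)
j(s) = 1/(6 + s)
(25*v(-9))*j(V) = (25/(-9))/(6 - 15) = (25*(-⅑))/(-9) = -25/9*(-⅑) = 25/81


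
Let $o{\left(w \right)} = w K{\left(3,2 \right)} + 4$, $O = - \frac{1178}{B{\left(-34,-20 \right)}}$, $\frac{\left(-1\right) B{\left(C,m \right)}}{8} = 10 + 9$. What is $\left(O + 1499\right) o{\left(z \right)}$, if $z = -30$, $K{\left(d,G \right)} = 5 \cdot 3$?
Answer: $- \frac{1344021}{2} \approx -6.7201 \cdot 10^{5}$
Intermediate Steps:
$K{\left(d,G \right)} = 15$
$B{\left(C,m \right)} = -152$ ($B{\left(C,m \right)} = - 8 \left(10 + 9\right) = \left(-8\right) 19 = -152$)
$O = \frac{31}{4}$ ($O = - \frac{1178}{-152} = \left(-1178\right) \left(- \frac{1}{152}\right) = \frac{31}{4} \approx 7.75$)
$o{\left(w \right)} = 4 + 15 w$ ($o{\left(w \right)} = w 15 + 4 = 15 w + 4 = 4 + 15 w$)
$\left(O + 1499\right) o{\left(z \right)} = \left(\frac{31}{4} + 1499\right) \left(4 + 15 \left(-30\right)\right) = \frac{6027 \left(4 - 450\right)}{4} = \frac{6027}{4} \left(-446\right) = - \frac{1344021}{2}$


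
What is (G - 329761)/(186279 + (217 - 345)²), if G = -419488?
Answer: -749249/202663 ≈ -3.6970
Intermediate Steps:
(G - 329761)/(186279 + (217 - 345)²) = (-419488 - 329761)/(186279 + (217 - 345)²) = -749249/(186279 + (-128)²) = -749249/(186279 + 16384) = -749249/202663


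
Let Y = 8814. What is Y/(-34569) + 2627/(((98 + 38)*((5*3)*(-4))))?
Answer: -18081667/31342560 ≈ -0.57690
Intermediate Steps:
Y/(-34569) + 2627/(((98 + 38)*((5*3)*(-4)))) = 8814/(-34569) + 2627/(((98 + 38)*((5*3)*(-4)))) = 8814*(-1/34569) + 2627/((136*(15*(-4)))) = -2938/11523 + 2627/((136*(-60))) = -2938/11523 + 2627/(-8160) = -2938/11523 + 2627*(-1/8160) = -2938/11523 - 2627/8160 = -18081667/31342560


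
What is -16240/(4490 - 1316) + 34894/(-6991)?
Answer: -112143698/11094717 ≈ -10.108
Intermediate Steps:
-16240/(4490 - 1316) + 34894/(-6991) = -16240/3174 + 34894*(-1/6991) = -16240*1/3174 - 34894/6991 = -8120/1587 - 34894/6991 = -112143698/11094717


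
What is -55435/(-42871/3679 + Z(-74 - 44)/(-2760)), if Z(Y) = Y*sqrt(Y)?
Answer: 8325410007603663000/1752849751945739 + 30545323561862850*I*sqrt(118)/1752849751945739 ≈ 4749.6 + 189.3*I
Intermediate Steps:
Z(Y) = Y**(3/2)
-55435/(-42871/3679 + Z(-74 - 44)/(-2760)) = -55435/(-42871/3679 + (-74 - 44)**(3/2)/(-2760)) = -55435/(-42871*1/3679 + (-118)**(3/2)*(-1/2760)) = -55435/(-42871/3679 - 118*I*sqrt(118)*(-1/2760)) = -55435/(-42871/3679 + 59*I*sqrt(118)/1380)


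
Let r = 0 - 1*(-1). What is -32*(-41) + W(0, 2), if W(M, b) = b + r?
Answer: 1315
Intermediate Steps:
r = 1 (r = 0 + 1 = 1)
W(M, b) = 1 + b (W(M, b) = b + 1 = 1 + b)
-32*(-41) + W(0, 2) = -32*(-41) + (1 + 2) = 1312 + 3 = 1315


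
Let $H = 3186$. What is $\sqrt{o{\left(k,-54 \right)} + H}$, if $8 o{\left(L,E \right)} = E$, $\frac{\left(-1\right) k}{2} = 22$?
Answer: $\frac{9 \sqrt{157}}{2} \approx 56.385$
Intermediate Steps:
$k = -44$ ($k = \left(-2\right) 22 = -44$)
$o{\left(L,E \right)} = \frac{E}{8}$
$\sqrt{o{\left(k,-54 \right)} + H} = \sqrt{\frac{1}{8} \left(-54\right) + 3186} = \sqrt{- \frac{27}{4} + 3186} = \sqrt{\frac{12717}{4}} = \frac{9 \sqrt{157}}{2}$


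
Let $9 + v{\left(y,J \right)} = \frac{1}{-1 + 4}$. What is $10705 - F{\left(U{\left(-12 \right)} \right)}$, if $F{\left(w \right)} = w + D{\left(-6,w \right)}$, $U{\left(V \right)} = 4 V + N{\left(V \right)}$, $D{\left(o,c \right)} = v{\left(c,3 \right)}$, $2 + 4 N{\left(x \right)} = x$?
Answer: $\frac{64591}{6} \approx 10765.0$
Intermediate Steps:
$v{\left(y,J \right)} = - \frac{26}{3}$ ($v{\left(y,J \right)} = -9 + \frac{1}{-1 + 4} = -9 + \frac{1}{3} = - \frac{26}{3}$)
$N{\left(x \right)} = - \frac{1}{2} + \frac{x}{4}$
$D{\left(o,c \right)} = - \frac{26}{3}$
$U{\left(V \right)} = - \frac{1}{2} + \frac{17 V}{4}$ ($U{\left(V \right)} = 4 V + \left(- \frac{1}{2} + \frac{V}{4}\right) = - \frac{1}{2} + \frac{17 V}{4}$)
$F{\left(w \right)} = - \frac{26}{3} + w$ ($F{\left(w \right)} = w - \frac{26}{3} = - \frac{26}{3} + w$)
$10705 - F{\left(U{\left(-12 \right)} \right)} = 10705 - \left(- \frac{26}{3} + \left(- \frac{1}{2} + \frac{17}{4} \left(-12\right)\right)\right) = 10705 - \left(- \frac{26}{3} - \frac{103}{2}\right) = 10705 - - \frac{361}{6} = 10705 + \frac{361}{6} = \frac{64591}{6}$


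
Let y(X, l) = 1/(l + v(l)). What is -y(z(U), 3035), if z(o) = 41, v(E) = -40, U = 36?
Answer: -1/2995 ≈ -0.00033389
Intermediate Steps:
y(X, l) = 1/(-40 + l) (y(X, l) = 1/(l - 40) = 1/(-40 + l))
-y(z(U), 3035) = -1/(-40 + 3035) = -1/2995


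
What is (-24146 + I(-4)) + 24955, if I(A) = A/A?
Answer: 810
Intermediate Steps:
I(A) = 1
(-24146 + I(-4)) + 24955 = (-24146 + 1) + 24955 = -24145 + 24955 = 810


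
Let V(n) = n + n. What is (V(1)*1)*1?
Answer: 2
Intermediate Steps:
V(n) = 2*n
(V(1)*1)*1 = ((2*1)*1)*1 = (2*1)*1 = 2*1 = 2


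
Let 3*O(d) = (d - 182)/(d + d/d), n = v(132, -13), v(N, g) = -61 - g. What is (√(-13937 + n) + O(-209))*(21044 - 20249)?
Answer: 103615/208 + 795*I*√13985 ≈ 498.15 + 94015.0*I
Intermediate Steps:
n = -48 (n = -61 - 1*(-13) = -61 + 13 = -48)
O(d) = (-182 + d)/(3*(1 + d)) (O(d) = ((d - 182)/(d + d/d))/3 = ((-182 + d)/(d + 1))/3 = ((-182 + d)/(1 + d))/3 = (-182 + d)/(3*(1 + d)))
(√(-13937 + n) + O(-209))*(21044 - 20249) = (√(-13937 - 48) + (-182 - 209)/(3*(1 - 209)))*(21044 - 20249) = (√(-13985) + (⅓)*(-391)/(-208))*795 = (I*√13985 + (⅓)*(-1/208)*(-391))*795 = (I*√13985 + 391/624)*795 = (391/624 + I*√13985)*795 = 103615/208 + 795*I*√13985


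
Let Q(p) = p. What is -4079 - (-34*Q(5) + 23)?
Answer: -3932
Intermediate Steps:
-4079 - (-34*Q(5) + 23) = -4079 - (-34*5 + 23) = -4079 - (-170 + 23) = -4079 - 1*(-147) = -4079 + 147 = -3932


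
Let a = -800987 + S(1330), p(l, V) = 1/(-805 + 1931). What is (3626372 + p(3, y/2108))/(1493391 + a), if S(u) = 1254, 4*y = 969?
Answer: 583327839/111579844 ≈ 5.2279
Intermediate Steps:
y = 969/4 (y = (¼)*969 = 969/4 ≈ 242.25)
p(l, V) = 1/1126
a = -799733 (a = -800987 + 1254 = -799733)
(3626372 + p(3, y/2108))/(1493391 + a) = (3626372 + 1/1126)/(1493391 - 799733) = (4083294873/1126)/693658 = (4083294873/1126)*(1/693658) = 583327839/111579844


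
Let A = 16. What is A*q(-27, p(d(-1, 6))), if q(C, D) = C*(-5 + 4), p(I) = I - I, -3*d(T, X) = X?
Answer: 432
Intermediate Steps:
d(T, X) = -X/3
p(I) = 0
q(C, D) = -C (q(C, D) = C*(-1) = -C)
A*q(-27, p(d(-1, 6))) = 16*(-1*(-27)) = 16*27 = 432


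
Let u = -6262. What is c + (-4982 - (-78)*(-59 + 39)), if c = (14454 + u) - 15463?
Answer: -13813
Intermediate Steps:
c = -7271 (c = (14454 - 6262) - 15463 = 8192 - 15463 = -7271)
c + (-4982 - (-78)*(-59 + 39)) = -7271 + (-4982 - (-78)*(-59 + 39)) = -7271 + (-4982 - (-78)*(-20)) = -7271 + (-4982 - 1*1560) = -7271 + (-4982 - 1560) = -7271 - 6542 = -13813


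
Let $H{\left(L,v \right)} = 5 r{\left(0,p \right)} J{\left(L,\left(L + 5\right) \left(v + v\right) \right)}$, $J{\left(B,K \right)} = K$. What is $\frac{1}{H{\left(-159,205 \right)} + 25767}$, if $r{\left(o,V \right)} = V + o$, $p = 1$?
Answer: $- \frac{1}{289933} \approx -3.4491 \cdot 10^{-6}$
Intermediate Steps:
$H{\left(L,v \right)} = 10 v \left(5 + L\right)$ ($H{\left(L,v \right)} = 5 \left(1 + 0\right) \left(L + 5\right) \left(v + v\right) = 5 \cdot 1 \left(5 + L\right) 2 v = 5 \cdot 2 v \left(5 + L\right) = 10 v \left(5 + L\right)$)
$\frac{1}{H{\left(-159,205 \right)} + 25767} = \frac{1}{10 \cdot 205 \left(5 - 159\right) + 25767} = \frac{1}{10 \cdot 205 \left(-154\right) + 25767} = \frac{1}{-315700 + 25767} = \frac{1}{-289933} = - \frac{1}{289933}$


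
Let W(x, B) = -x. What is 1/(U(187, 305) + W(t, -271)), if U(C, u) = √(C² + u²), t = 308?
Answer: 154/16565 + √127994/33130 ≈ 0.020095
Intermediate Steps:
1/(U(187, 305) + W(t, -271)) = 1/(√(187² + 305²) - 1*308) = 1/(√(34969 + 93025) - 308) = 1/(√127994 - 308) = 1/(-308 + √127994)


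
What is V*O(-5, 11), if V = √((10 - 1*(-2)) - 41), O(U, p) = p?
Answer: 11*I*√29 ≈ 59.237*I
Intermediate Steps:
V = I*√29 (V = √((10 + 2) - 41) = √(12 - 41) = √(-29) = I*√29 ≈ 5.3852*I)
V*O(-5, 11) = (I*√29)*11 = 11*I*√29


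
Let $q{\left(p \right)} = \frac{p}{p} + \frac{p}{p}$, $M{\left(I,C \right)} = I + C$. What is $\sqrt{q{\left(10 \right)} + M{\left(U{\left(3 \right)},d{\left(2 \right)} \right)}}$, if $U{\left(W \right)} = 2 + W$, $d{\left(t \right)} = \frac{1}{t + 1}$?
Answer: $\frac{\sqrt{66}}{3} \approx 2.708$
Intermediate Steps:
$d{\left(t \right)} = \frac{1}{1 + t}$
$M{\left(I,C \right)} = C + I$
$q{\left(p \right)} = 2$ ($q{\left(p \right)} = 1 + 1 = 2$)
$\sqrt{q{\left(10 \right)} + M{\left(U{\left(3 \right)},d{\left(2 \right)} \right)}} = \sqrt{2 + \left(\frac{1}{1 + 2} + \left(2 + 3\right)\right)} = \sqrt{2 + \left(\frac{1}{3} + 5\right)} = \sqrt{2 + \frac{16}{3}} = \sqrt{\frac{22}{3}} = \frac{\sqrt{66}}{3}$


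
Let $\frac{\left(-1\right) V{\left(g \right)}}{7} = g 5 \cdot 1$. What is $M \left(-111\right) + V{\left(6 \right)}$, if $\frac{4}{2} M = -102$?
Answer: $5451$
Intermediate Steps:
$M = -51$ ($M = \frac{1}{2} \left(-102\right) = -51$)
$V{\left(g \right)} = - 35 g$ ($V{\left(g \right)} = - 7 g 5 \cdot 1 = - 7 \cdot 5 g 1 = - 7 \cdot 5 g = - 35 g$)
$M \left(-111\right) + V{\left(6 \right)} = \left(-51\right) \left(-111\right) - 210 = 5661 - 210 = 5451$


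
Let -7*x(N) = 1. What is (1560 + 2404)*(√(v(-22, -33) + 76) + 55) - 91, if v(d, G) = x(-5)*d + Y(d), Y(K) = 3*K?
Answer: 217929 + 7928*√161/7 ≈ 2.3230e+5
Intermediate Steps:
x(N) = -⅐ (x(N) = -⅐*1 = -⅐)
v(d, G) = 20*d/7 (v(d, G) = -d/7 + 3*d = 20*d/7)
(1560 + 2404)*(√(v(-22, -33) + 76) + 55) - 91 = (1560 + 2404)*(√((20/7)*(-22) + 76) + 55) - 91 = 3964*(√(-440/7 + 76) + 55) - 91 = 3964*(√(92/7) + 55) - 91 = 3964*(2*√161/7 + 55) - 91 = 3964*(55 + 2*√161/7) - 91 = (218020 + 7928*√161/7) - 91 = 217929 + 7928*√161/7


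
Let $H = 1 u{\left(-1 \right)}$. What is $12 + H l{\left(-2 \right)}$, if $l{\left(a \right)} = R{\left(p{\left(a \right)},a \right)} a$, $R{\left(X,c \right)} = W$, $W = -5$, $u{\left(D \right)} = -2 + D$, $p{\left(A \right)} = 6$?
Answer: $-18$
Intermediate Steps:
$R{\left(X,c \right)} = -5$
$H = -3$ ($H = 1 \left(-2 - 1\right) = 1 \left(-3\right) = -3$)
$l{\left(a \right)} = - 5 a$
$12 + H l{\left(-2 \right)} = 12 - 3 \left(\left(-5\right) \left(-2\right)\right) = 12 - 30 = -18$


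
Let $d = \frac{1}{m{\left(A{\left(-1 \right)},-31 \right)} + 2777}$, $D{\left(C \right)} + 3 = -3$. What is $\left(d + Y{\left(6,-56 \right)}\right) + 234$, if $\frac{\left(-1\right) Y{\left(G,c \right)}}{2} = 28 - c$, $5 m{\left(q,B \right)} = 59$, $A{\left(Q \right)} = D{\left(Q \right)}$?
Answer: $\frac{920309}{13944} \approx 66.0$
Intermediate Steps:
$D{\left(C \right)} = -6$ ($D{\left(C \right)} = -3 - 3 = -6$)
$A{\left(Q \right)} = -6$
$m{\left(q,B \right)} = \frac{59}{5}$ ($m{\left(q,B \right)} = \frac{1}{5} \cdot 59 = \frac{59}{5}$)
$d = \frac{5}{13944}$ ($d = \frac{1}{\frac{59}{5} + 2777} = \frac{1}{\frac{13944}{5}} = \frac{5}{13944} \approx 0.00035858$)
$Y{\left(G,c \right)} = -56 + 2 c$ ($Y{\left(G,c \right)} = - 2 \left(28 - c\right) = -56 + 2 c$)
$\left(d + Y{\left(6,-56 \right)}\right) + 234 = \left(\frac{5}{13944} + \left(-56 + 2 \left(-56\right)\right)\right) + 234 = \left(\frac{5}{13944} - 168\right) + 234 = - \frac{2342587}{13944} + 234 = \frac{920309}{13944}$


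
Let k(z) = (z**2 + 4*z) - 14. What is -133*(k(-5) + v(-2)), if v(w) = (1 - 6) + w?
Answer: 2128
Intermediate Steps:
k(z) = -14 + z**2 + 4*z
v(w) = -5 + w
-133*(k(-5) + v(-2)) = -133*((-14 + (-5)**2 + 4*(-5)) + (-5 - 2)) = -133*((-14 + 25 - 20) - 7) = -133*(-9 - 7) = -133*(-16) = 2128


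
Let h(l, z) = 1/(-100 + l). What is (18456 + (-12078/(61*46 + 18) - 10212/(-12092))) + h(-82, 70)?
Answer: 7167552987307/388431316 ≈ 18453.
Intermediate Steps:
(18456 + (-12078/(61*46 + 18) - 10212/(-12092))) + h(-82, 70) = (18456 + (-12078/(61*46 + 18) - 10212/(-12092))) + 1/(-100 - 82) = (18456 + (-12078/(2806 + 18) - 10212*(-1/12092))) + 1/(-182) = (18456 + (-12078/2824 + 2553/3023)) - 1/182 = (18456 + (-12078*1/2824 + 2553/3023)) - 1/182 = (18456 + (-6039/1412 + 2553/3023)) - 1/182 = (18456 - 14651061/4268476) - 1/182 = 78764341995/4268476 - 1/182 = 7167552987307/388431316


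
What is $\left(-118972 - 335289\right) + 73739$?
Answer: $-380522$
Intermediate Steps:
$\left(-118972 - 335289\right) + 73739 = -454261 + 73739 = -380522$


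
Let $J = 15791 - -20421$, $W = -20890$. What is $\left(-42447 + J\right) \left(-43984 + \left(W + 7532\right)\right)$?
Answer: $357527370$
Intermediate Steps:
$J = 36212$ ($J = 15791 + 20421 = 36212$)
$\left(-42447 + J\right) \left(-43984 + \left(W + 7532\right)\right) = \left(-42447 + 36212\right) \left(-43984 + \left(-20890 + 7532\right)\right) = - 6235 \left(-43984 - 13358\right) = \left(-6235\right) \left(-57342\right) = 357527370$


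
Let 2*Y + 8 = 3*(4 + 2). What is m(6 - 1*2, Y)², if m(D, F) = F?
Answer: 25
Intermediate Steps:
Y = 5 (Y = -4 + (3*(4 + 2))/2 = -4 + (3*6)/2 = -4 + (½)*18 = -4 + 9 = 5)
m(6 - 1*2, Y)² = 5² = 25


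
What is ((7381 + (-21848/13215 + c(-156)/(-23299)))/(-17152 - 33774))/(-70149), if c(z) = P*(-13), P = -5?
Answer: 1136036292029/549965571849488295 ≈ 2.0657e-6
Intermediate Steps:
c(z) = 65 (c(z) = -5*(-13) = 65)
((7381 + (-21848/13215 + c(-156)/(-23299)))/(-17152 - 33774))/(-70149) = ((7381 + (-21848/13215 + 65/(-23299)))/(-17152 - 33774))/(-70149) = ((7381 + (-21848*1/13215 + 65*(-1/23299)))/(-50926))*(-1/70149) = ((7381 + (-21848/13215 - 65/23299))*(-1/50926))*(-1/70149) = ((7381 - 509895527/307896285)*(-1/50926))*(-1/70149) = ((2272072584058/307896285)*(-1/50926))*(-1/70149) = -1136036292029/7839963104955*(-1/70149) = 1136036292029/549965571849488295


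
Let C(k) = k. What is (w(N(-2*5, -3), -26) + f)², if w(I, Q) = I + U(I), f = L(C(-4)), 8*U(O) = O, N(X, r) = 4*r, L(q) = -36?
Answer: 9801/4 ≈ 2450.3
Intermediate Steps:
U(O) = O/8
f = -36
w(I, Q) = 9*I/8 (w(I, Q) = I + I/8 = 9*I/8)
(w(N(-2*5, -3), -26) + f)² = (9*(4*(-3))/8 - 36)² = ((9/8)*(-12) - 36)² = (-27/2 - 36)² = (-99/2)² = 9801/4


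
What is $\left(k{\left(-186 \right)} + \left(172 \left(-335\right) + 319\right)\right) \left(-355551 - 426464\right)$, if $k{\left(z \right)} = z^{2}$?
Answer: $17755650575$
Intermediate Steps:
$\left(k{\left(-186 \right)} + \left(172 \left(-335\right) + 319\right)\right) \left(-355551 - 426464\right) = \left(\left(-186\right)^{2} + \left(172 \left(-335\right) + 319\right)\right) \left(-355551 - 426464\right) = \left(34596 + \left(-57620 + 319\right)\right) \left(-782015\right) = \left(34596 - 57301\right) \left(-782015\right) = \left(-22705\right) \left(-782015\right) = 17755650575$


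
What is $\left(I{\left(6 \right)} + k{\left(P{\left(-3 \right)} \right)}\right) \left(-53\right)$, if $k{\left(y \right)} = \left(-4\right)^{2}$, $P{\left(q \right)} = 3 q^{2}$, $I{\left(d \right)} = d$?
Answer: $-1166$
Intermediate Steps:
$k{\left(y \right)} = 16$
$\left(I{\left(6 \right)} + k{\left(P{\left(-3 \right)} \right)}\right) \left(-53\right) = \left(6 + 16\right) \left(-53\right) = 22 \left(-53\right) = -1166$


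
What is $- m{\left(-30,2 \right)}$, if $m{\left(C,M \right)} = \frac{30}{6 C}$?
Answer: $\frac{1}{6} \approx 0.16667$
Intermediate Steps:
$m{\left(C,M \right)} = \frac{5}{C}$ ($m{\left(C,M \right)} = 30 \frac{1}{6 C} = \frac{5}{C}$)
$- m{\left(-30,2 \right)} = - \frac{5}{-30} = - \frac{5 \left(-1\right)}{30} = \left(-1\right) \left(- \frac{1}{6}\right) = \frac{1}{6}$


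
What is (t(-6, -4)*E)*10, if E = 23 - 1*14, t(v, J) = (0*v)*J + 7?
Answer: 630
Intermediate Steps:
t(v, J) = 7 (t(v, J) = 0*J + 7 = 0 + 7 = 7)
E = 9 (E = 23 - 14 = 9)
(t(-6, -4)*E)*10 = (7*9)*10 = 63*10 = 630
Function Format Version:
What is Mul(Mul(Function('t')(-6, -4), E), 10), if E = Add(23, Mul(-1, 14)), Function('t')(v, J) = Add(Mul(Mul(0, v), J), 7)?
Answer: 630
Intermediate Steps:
Function('t')(v, J) = 7 (Function('t')(v, J) = Add(Mul(0, J), 7) = Add(0, 7) = 7)
E = 9 (E = Add(23, -14) = 9)
Mul(Mul(Function('t')(-6, -4), E), 10) = Mul(Mul(7, 9), 10) = Mul(63, 10) = 630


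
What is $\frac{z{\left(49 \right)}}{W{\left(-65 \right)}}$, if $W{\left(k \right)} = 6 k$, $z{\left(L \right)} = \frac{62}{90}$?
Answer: $- \frac{31}{17550} \approx -0.0017664$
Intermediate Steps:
$z{\left(L \right)} = \frac{31}{45}$ ($z{\left(L \right)} = 62 \cdot \frac{1}{90} = \frac{31}{45}$)
$\frac{z{\left(49 \right)}}{W{\left(-65 \right)}} = \frac{31}{45 \cdot 6 \left(-65\right)} = \frac{31}{45 \left(-390\right)} = \frac{31}{45} \left(- \frac{1}{390}\right) = - \frac{31}{17550}$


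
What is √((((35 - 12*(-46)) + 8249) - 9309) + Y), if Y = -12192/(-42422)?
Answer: I*√212676482177/21211 ≈ 21.742*I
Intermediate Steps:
Y = 6096/21211 (Y = -12192*(-1/42422) = 6096/21211 ≈ 0.28740)
√((((35 - 12*(-46)) + 8249) - 9309) + Y) = √((((35 - 12*(-46)) + 8249) - 9309) + 6096/21211) = √((((35 + 552) + 8249) - 9309) + 6096/21211) = √(((587 + 8249) - 9309) + 6096/21211) = √((8836 - 9309) + 6096/21211) = √(-473 + 6096/21211) = √(-10026707/21211) = I*√212676482177/21211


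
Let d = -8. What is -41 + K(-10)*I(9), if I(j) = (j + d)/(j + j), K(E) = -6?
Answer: -124/3 ≈ -41.333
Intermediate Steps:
I(j) = (-8 + j)/(2*j) (I(j) = (j - 8)/(j + j) = (-8 + j)/((2*j)) = (-8 + j)*(1/(2*j)) = (-8 + j)/(2*j))
-41 + K(-10)*I(9) = -41 - 3*(-8 + 9)/9 = -41 - 3/9 = -41 - 6*1/18 = -41 - 1/3 = -124/3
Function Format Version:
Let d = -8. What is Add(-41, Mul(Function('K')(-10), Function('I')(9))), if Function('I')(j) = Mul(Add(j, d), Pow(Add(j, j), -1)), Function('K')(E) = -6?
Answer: Rational(-124, 3) ≈ -41.333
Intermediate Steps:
Function('I')(j) = Mul(Rational(1, 2), Pow(j, -1), Add(-8, j)) (Function('I')(j) = Mul(Add(j, -8), Pow(Add(j, j), -1)) = Mul(Add(-8, j), Pow(Mul(2, j), -1)) = Mul(Add(-8, j), Mul(Rational(1, 2), Pow(j, -1))) = Mul(Rational(1, 2), Pow(j, -1), Add(-8, j)))
Add(-41, Mul(Function('K')(-10), Function('I')(9))) = Add(-41, Mul(-6, Mul(Rational(1, 2), Pow(9, -1), Add(-8, 9)))) = Add(-41, Mul(-6, Mul(Rational(1, 2), Rational(1, 9), 1))) = Add(-41, Mul(-6, Rational(1, 18))) = Add(-41, Rational(-1, 3)) = Rational(-124, 3)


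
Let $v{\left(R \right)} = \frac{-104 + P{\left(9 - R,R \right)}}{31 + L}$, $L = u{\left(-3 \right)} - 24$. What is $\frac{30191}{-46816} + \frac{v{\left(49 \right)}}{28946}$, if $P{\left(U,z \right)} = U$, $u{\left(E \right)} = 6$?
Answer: $- \frac{42735167}{66228448} \approx -0.64527$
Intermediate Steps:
$L = -18$ ($L = 6 - 24 = -18$)
$v{\left(R \right)} = - \frac{95}{13} - \frac{R}{13}$ ($v{\left(R \right)} = \frac{-104 - \left(-9 + R\right)}{31 - 18} = \frac{-95 - R}{13} = \left(-95 - R\right) \frac{1}{13} = - \frac{95}{13} - \frac{R}{13}$)
$\frac{30191}{-46816} + \frac{v{\left(49 \right)}}{28946} = \frac{30191}{-46816} + \frac{- \frac{95}{13} - \frac{49}{13}}{28946} = 30191 \left(- \frac{1}{46816}\right) + \left(- \frac{95}{13} - \frac{49}{13}\right) \frac{1}{28946} = - \frac{227}{352} - \frac{72}{188149} = - \frac{42735167}{66228448}$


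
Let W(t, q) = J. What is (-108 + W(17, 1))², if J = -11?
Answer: 14161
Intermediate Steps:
W(t, q) = -11
(-108 + W(17, 1))² = (-108 - 11)² = (-119)² = 14161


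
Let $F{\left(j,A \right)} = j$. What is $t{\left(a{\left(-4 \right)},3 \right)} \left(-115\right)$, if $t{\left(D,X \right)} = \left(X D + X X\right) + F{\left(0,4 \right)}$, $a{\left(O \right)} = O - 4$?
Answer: $1725$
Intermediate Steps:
$a{\left(O \right)} = -4 + O$
$t{\left(D,X \right)} = X^{2} + D X$ ($t{\left(D,X \right)} = \left(X D + X X\right) + 0 = \left(D X + X^{2}\right) + 0 = \left(X^{2} + D X\right) + 0 = X^{2} + D X$)
$t{\left(a{\left(-4 \right)},3 \right)} \left(-115\right) = 3 \left(\left(-4 - 4\right) + 3\right) \left(-115\right) = 3 \left(-8 + 3\right) \left(-115\right) = 3 \left(-5\right) \left(-115\right) = \left(-15\right) \left(-115\right) = 1725$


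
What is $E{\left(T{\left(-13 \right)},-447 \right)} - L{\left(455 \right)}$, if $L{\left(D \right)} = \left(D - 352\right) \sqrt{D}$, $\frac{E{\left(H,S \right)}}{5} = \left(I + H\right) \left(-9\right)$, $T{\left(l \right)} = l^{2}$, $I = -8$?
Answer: $-7245 - 103 \sqrt{455} \approx -9442.1$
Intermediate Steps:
$E{\left(H,S \right)} = 360 - 45 H$ ($E{\left(H,S \right)} = 5 \left(-8 + H\right) \left(-9\right) = 5 \left(72 - 9 H\right) = 360 - 45 H$)
$L{\left(D \right)} = \sqrt{D} \left(-352 + D\right)$ ($L{\left(D \right)} = \left(D - 352\right) \sqrt{D} = \left(-352 + D\right) \sqrt{D} = \sqrt{D} \left(-352 + D\right)$)
$E{\left(T{\left(-13 \right)},-447 \right)} - L{\left(455 \right)} = \left(360 - 45 \left(-13\right)^{2}\right) - \sqrt{455} \left(-352 + 455\right) = \left(360 - 7605\right) - \sqrt{455} \cdot 103 = \left(360 - 7605\right) - 103 \sqrt{455} = -7245 - 103 \sqrt{455}$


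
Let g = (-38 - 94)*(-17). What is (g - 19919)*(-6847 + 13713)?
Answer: -121356550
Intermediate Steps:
g = 2244 (g = -132*(-17) = 2244)
(g - 19919)*(-6847 + 13713) = (2244 - 19919)*(-6847 + 13713) = -17675*6866 = -121356550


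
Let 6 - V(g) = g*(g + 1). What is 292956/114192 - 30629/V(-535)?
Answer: 50457424/18878951 ≈ 2.6727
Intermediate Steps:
V(g) = 6 - g*(1 + g) (V(g) = 6 - g*(g + 1) = 6 - g*(1 + g))
292956/114192 - 30629/V(-535) = 292956/114192 - 30629/(6 - 1*(-535) - 1*(-535)**2) = 292956*(1/114192) - 30629/(6 + 535 - 1*286225) = 24413/9516 - 30629/(6 + 535 - 286225) = 24413/9516 - 30629/(-285684) = 24413/9516 - 30629*(-1/285684) = 24413/9516 + 30629/285684 = 50457424/18878951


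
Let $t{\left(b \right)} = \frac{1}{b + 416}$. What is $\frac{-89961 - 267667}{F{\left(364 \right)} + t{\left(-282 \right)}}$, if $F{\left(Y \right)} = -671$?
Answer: $\frac{47922152}{89913} \approx 532.98$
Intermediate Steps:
$t{\left(b \right)} = \frac{1}{416 + b}$
$\frac{-89961 - 267667}{F{\left(364 \right)} + t{\left(-282 \right)}} = \frac{-89961 - 267667}{-671 + \frac{1}{416 - 282}} = - \frac{357628}{-671 + \frac{1}{134}} = - \frac{357628}{- \frac{89913}{134}} = \left(-357628\right) \left(- \frac{134}{89913}\right) = \frac{47922152}{89913}$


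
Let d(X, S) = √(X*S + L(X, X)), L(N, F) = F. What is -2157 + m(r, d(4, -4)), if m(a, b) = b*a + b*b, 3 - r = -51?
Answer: -2169 + 108*I*√3 ≈ -2169.0 + 187.06*I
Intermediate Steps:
r = 54 (r = 3 - 1*(-51) = 3 + 51 = 54)
d(X, S) = √(X + S*X) (d(X, S) = √(X*S + X) = √(S*X + X) = √(X + S*X))
m(a, b) = b² + a*b (m(a, b) = a*b + b² = b² + a*b)
-2157 + m(r, d(4, -4)) = -2157 + √(4*(1 - 4))*(54 + √(4*(1 - 4))) = -2157 + √(4*(-3))*(54 + √(4*(-3))) = -2157 + √(-12)*(54 + √(-12)) = -2157 + (2*I*√3)*(54 + 2*I*√3) = -2157 + 2*I*√3*(54 + 2*I*√3)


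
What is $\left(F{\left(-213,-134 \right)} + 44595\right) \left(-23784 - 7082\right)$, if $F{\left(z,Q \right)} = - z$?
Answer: $-1383043728$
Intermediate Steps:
$\left(F{\left(-213,-134 \right)} + 44595\right) \left(-23784 - 7082\right) = \left(\left(-1\right) \left(-213\right) + 44595\right) \left(-23784 - 7082\right) = \left(213 + 44595\right) \left(-30866\right) = 44808 \left(-30866\right) = -1383043728$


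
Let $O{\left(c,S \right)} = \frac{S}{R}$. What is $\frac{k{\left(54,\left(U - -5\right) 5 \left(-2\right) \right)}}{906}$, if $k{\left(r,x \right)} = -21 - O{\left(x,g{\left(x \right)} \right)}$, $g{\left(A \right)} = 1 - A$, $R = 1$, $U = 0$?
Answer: $- \frac{12}{151} \approx -0.07947$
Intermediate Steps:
$O{\left(c,S \right)} = S$ ($O{\left(c,S \right)} = \frac{S}{1} = S 1 = S$)
$k{\left(r,x \right)} = -22 + x$ ($k{\left(r,x \right)} = -21 - \left(1 - x\right) = -21 + \left(-1 + x\right) = -22 + x$)
$\frac{k{\left(54,\left(U - -5\right) 5 \left(-2\right) \right)}}{906} = \frac{-22 + \left(0 - -5\right) 5 \left(-2\right)}{906} = \left(-22 + \left(0 + 5\right) 5 \left(-2\right)\right) \frac{1}{906} = \left(-22 + 5 \cdot 5 \left(-2\right)\right) \frac{1}{906} = \left(-22 + 25 \left(-2\right)\right) \frac{1}{906} = \left(-22 - 50\right) \frac{1}{906} = \left(-72\right) \frac{1}{906} = - \frac{12}{151}$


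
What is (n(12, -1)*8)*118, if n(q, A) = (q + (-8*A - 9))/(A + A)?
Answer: -5192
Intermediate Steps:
n(q, A) = (-9 + q - 8*A)/(2*A) (n(q, A) = (q + (-9 - 8*A))/((2*A)) = (-9 + q - 8*A)*(1/(2*A)) = (-9 + q - 8*A)/(2*A))
(n(12, -1)*8)*118 = (((½)*(-9 + 12 - 8*(-1))/(-1))*8)*118 = (((½)*(-1)*(-9 + 12 + 8))*8)*118 = (((½)*(-1)*11)*8)*118 = -11/2*8*118 = -44*118 = -5192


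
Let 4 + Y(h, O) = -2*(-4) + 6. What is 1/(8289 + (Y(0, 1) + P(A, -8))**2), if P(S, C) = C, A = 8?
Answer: 1/8293 ≈ 0.00012058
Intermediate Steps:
Y(h, O) = 10 (Y(h, O) = -4 + (-2*(-4) + 6) = -4 + (8 + 6) = -4 + 14 = 10)
1/(8289 + (Y(0, 1) + P(A, -8))**2) = 1/(8289 + (10 - 8)**2) = 1/(8289 + 2**2) = 1/(8289 + 4) = 1/8293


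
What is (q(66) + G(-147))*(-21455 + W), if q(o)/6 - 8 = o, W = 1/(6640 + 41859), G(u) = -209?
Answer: -244528320340/48499 ≈ -5.0419e+6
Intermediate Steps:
W = 1/48499 ≈ 2.0619e-5
q(o) = 48 + 6*o
(q(66) + G(-147))*(-21455 + W) = ((48 + 6*66) - 209)*(-21455 + 1/48499) = ((48 + 396) - 209)*(-1040546044/48499) = (444 - 209)*(-1040546044/48499) = 235*(-1040546044/48499) = -244528320340/48499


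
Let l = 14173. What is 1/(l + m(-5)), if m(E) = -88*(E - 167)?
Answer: 1/29309 ≈ 3.4119e-5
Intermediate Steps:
m(E) = 14696 - 88*E (m(E) = -88*(-167 + E) = 14696 - 88*E)
1/(l + m(-5)) = 1/(14173 + (14696 - 88*(-5))) = 1/(14173 + (14696 + 440)) = 1/(14173 + 15136) = 1/29309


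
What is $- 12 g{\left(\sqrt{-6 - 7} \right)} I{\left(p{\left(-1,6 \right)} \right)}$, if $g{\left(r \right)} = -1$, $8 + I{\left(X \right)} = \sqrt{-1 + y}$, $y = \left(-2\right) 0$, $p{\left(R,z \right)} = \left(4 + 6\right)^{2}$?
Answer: $-96 + 12 i \approx -96.0 + 12.0 i$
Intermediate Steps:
$p{\left(R,z \right)} = 100$ ($p{\left(R,z \right)} = 10^{2} = 100$)
$y = 0$
$I{\left(X \right)} = -8 + i$ ($I{\left(X \right)} = -8 + \sqrt{-1 + 0} = -8 + \sqrt{-1} = -8 + i$)
$- 12 g{\left(\sqrt{-6 - 7} \right)} I{\left(p{\left(-1,6 \right)} \right)} = \left(-12\right) \left(-1\right) \left(-8 + i\right) = 12 \left(-8 + i\right) = -96 + 12 i$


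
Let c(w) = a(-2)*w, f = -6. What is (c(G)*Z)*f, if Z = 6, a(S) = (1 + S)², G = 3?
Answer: -108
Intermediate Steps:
c(w) = w (c(w) = (1 - 2)²*w = (-1)²*w = 1*w = w)
(c(G)*Z)*f = (3*6)*(-6) = 18*(-6) = -108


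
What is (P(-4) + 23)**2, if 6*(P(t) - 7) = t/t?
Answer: 32761/36 ≈ 910.03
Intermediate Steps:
P(t) = 43/6 (P(t) = 7 + (t/t)/6 = 7 + (1/6)*1 = 7 + 1/6 = 43/6)
(P(-4) + 23)**2 = (43/6 + 23)**2 = (181/6)**2 = 32761/36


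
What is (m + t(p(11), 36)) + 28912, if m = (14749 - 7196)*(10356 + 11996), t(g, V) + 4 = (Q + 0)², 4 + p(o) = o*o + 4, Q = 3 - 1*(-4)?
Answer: 168853613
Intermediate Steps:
Q = 7 (Q = 3 + 4 = 7)
p(o) = o² (p(o) = -4 + (o*o + 4) = -4 + (o² + 4) = -4 + (4 + o²) = o²)
t(g, V) = 45 (t(g, V) = -4 + (7 + 0)² = -4 + 7² = -4 + 49 = 45)
m = 168824656 (m = 7553*22352 = 168824656)
(m + t(p(11), 36)) + 28912 = (168824656 + 45) + 28912 = 168824701 + 28912 = 168853613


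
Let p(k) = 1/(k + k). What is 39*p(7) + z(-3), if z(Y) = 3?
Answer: 81/14 ≈ 5.7857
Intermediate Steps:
p(k) = 1/(2*k)
39*p(7) + z(-3) = 39*((½)/7) + 3 = 39*((½)*(⅐)) + 3 = 39*(1/14) + 3 = 39/14 + 3 = 81/14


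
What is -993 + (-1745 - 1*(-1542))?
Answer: -1196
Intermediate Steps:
-993 + (-1745 - 1*(-1542)) = -993 + (-1745 + 1542) = -993 - 203 = -1196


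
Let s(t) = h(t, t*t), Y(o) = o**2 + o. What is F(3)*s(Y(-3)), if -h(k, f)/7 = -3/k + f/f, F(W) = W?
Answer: -21/2 ≈ -10.500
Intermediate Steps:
Y(o) = o + o**2
h(k, f) = -7 + 21/k (h(k, f) = -7*(-3/k + f/f) = -7*(-3/k + 1) = -7*(1 - 3/k) = -7 + 21/k)
s(t) = -7 + 21/t
F(3)*s(Y(-3)) = 3*(-7 + 21/((-3*(1 - 3)))) = 3*(-7 + 21/((-3*(-2)))) = 3*(-7 + 21/6) = 3*(-7 + 21*(1/6)) = 3*(-7 + 7/2) = 3*(-7/2) = -21/2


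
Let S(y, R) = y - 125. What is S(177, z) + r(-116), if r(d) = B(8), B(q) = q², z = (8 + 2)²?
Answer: 116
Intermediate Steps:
z = 100 (z = 10² = 100)
S(y, R) = -125 + y
r(d) = 64 (r(d) = 8² = 64)
S(177, z) + r(-116) = (-125 + 177) + 64 = 52 + 64 = 116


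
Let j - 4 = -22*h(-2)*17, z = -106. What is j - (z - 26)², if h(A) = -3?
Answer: -16298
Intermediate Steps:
j = 1126 (j = 4 - 22*(-3)*17 = 4 + 66*17 = 4 + 1122 = 1126)
j - (z - 26)² = 1126 - (-106 - 26)² = 1126 - 1*(-132)² = 1126 - 1*17424 = 1126 - 17424 = -16298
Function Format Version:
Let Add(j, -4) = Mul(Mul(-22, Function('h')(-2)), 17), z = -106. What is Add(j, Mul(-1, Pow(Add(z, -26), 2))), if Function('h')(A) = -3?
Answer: -16298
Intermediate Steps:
j = 1126 (j = Add(4, Mul(Mul(-22, -3), 17)) = Add(4, Mul(66, 17)) = Add(4, 1122) = 1126)
Add(j, Mul(-1, Pow(Add(z, -26), 2))) = Add(1126, Mul(-1, Pow(Add(-106, -26), 2))) = Add(1126, Mul(-1, Pow(-132, 2))) = Add(1126, Mul(-1, 17424)) = Add(1126, -17424) = -16298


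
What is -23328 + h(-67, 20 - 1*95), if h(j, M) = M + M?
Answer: -23478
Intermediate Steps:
h(j, M) = 2*M
-23328 + h(-67, 20 - 1*95) = -23328 + 2*(20 - 1*95) = -23328 + 2*(20 - 95) = -23328 + 2*(-75) = -23328 - 150 = -23478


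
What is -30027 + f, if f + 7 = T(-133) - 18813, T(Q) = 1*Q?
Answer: -48980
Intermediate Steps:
T(Q) = Q
f = -18953 (f = -7 + (-133 - 18813) = -7 - 18946 = -18953)
-30027 + f = -30027 - 18953 = -48980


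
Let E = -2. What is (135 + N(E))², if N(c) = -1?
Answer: 17956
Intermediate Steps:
(135 + N(E))² = (135 - 1)² = 134² = 17956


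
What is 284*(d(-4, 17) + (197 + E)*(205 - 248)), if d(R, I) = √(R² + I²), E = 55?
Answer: -3077424 + 284*√305 ≈ -3.0725e+6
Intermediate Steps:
d(R, I) = √(I² + R²)
284*(d(-4, 17) + (197 + E)*(205 - 248)) = 284*(√(17² + (-4)²) + (197 + 55)*(205 - 248)) = 284*(√(289 + 16) + 252*(-43)) = 284*(√305 - 10836) = 284*(-10836 + √305) = -3077424 + 284*√305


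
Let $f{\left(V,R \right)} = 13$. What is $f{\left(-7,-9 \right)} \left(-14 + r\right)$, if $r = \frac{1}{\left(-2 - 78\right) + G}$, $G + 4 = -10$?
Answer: $- \frac{17121}{94} \approx -182.14$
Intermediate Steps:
$G = -14$ ($G = -4 - 10 = -14$)
$r = - \frac{1}{94}$ ($r = \frac{1}{\left(-2 - 78\right) - 14} = \frac{1}{-80 - 14} = \frac{1}{-94} = - \frac{1}{94} \approx -0.010638$)
$f{\left(-7,-9 \right)} \left(-14 + r\right) = 13 \left(-14 - \frac{1}{94}\right) = 13 \left(- \frac{1317}{94}\right) = - \frac{17121}{94}$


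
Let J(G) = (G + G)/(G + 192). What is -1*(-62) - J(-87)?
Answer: 2228/35 ≈ 63.657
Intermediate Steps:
J(G) = 2*G/(192 + G) (J(G) = (2*G)/(192 + G) = 2*G/(192 + G))
-1*(-62) - J(-87) = -1*(-62) - 2*(-87)/(192 - 87) = 62 - 2*(-87)/105 = 62 - 1*(-58/35) = 62 + 58/35 = 2228/35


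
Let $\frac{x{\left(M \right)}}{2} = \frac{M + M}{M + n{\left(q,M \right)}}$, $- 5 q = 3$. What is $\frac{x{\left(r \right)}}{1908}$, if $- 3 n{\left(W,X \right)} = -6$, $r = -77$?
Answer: $\frac{77}{35775} \approx 0.0021523$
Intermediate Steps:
$q = - \frac{3}{5}$ ($q = \left(- \frac{1}{5}\right) 3 = - \frac{3}{5} \approx -0.6$)
$n{\left(W,X \right)} = 2$ ($n{\left(W,X \right)} = \left(- \frac{1}{3}\right) \left(-6\right) = 2$)
$x{\left(M \right)} = \frac{4 M}{2 + M}$ ($x{\left(M \right)} = 2 \frac{M + M}{M + 2} = 2 \frac{2 M}{2 + M} = \frac{4 M}{2 + M}$)
$\frac{x{\left(r \right)}}{1908} = \frac{4 \left(-77\right) \frac{1}{2 - 77}}{1908} = 4 \left(-77\right) \frac{1}{-75} \cdot \frac{1}{1908} = 4 \left(-77\right) \left(- \frac{1}{75}\right) \frac{1}{1908} = \frac{308}{75} \cdot \frac{1}{1908} = \frac{77}{35775}$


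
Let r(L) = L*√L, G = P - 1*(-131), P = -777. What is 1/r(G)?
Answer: I*√646/417316 ≈ 6.0905e-5*I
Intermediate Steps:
G = -646 (G = -777 - 1*(-131) = -777 + 131 = -646)
r(L) = L^(3/2)
1/r(G) = 1/((-646)^(3/2)) = 1/(-646*I*√646) = I*√646/417316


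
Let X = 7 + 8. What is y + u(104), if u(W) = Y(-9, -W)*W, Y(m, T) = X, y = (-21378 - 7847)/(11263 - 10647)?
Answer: 133105/88 ≈ 1512.6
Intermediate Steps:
y = -4175/88 (y = -29225/616 = -29225*1/616 = -4175/88 ≈ -47.443)
X = 15
Y(m, T) = 15
u(W) = 15*W
y + u(104) = -4175/88 + 15*104 = -4175/88 + 1560 = 133105/88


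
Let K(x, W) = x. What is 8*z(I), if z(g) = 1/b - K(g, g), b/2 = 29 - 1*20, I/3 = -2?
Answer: 436/9 ≈ 48.444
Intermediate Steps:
I = -6 (I = 3*(-2) = -6)
b = 18 (b = 2*(29 - 1*20) = 2*(29 - 20) = 2*9 = 18)
z(g) = 1/18 - g
8*z(I) = 8*(1/18 - 1*(-6)) = 8*(1/18 + 6) = 8*(109/18) = 436/9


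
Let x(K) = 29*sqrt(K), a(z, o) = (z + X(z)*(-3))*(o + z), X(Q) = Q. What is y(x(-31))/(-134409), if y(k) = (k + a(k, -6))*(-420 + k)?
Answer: 22238563/134409 - 1353778*I*sqrt(31)/134409 ≈ 165.45 - 56.079*I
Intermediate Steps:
a(z, o) = -2*z*(o + z) (a(z, o) = (z + z*(-3))*(o + z) = (z - 3*z)*(o + z) = (-2*z)*(o + z) = -2*z*(o + z))
y(k) = (-420 + k)*(k + 2*k*(6 - k)) (y(k) = (k + 2*k*(-1*(-6) - k))*(-420 + k) = (k + 2*k*(6 - k))*(-420 + k) = (-420 + k)*(k + 2*k*(6 - k)))
y(x(-31))/(-134409) = ((29*sqrt(-31))*(-5460 - 2*(29*sqrt(-31))**2 + 853*(29*sqrt(-31))))/(-134409) = ((29*(I*sqrt(31)))*(-5460 - 2*(29*(I*sqrt(31)))**2 + 853*(29*(I*sqrt(31)))))*(-1/134409) = ((29*I*sqrt(31))*(-5460 - 2*(29*I*sqrt(31))**2 + 853*(29*I*sqrt(31))))*(-1/134409) = ((29*I*sqrt(31))*(-5460 - 2*(-26071) + 24737*I*sqrt(31)))*(-1/134409) = ((29*I*sqrt(31))*(-5460 + 52142 + 24737*I*sqrt(31)))*(-1/134409) = ((29*I*sqrt(31))*(46682 + 24737*I*sqrt(31)))*(-1/134409) = (29*I*sqrt(31)*(46682 + 24737*I*sqrt(31)))*(-1/134409) = -29*I*sqrt(31)*(46682 + 24737*I*sqrt(31))/134409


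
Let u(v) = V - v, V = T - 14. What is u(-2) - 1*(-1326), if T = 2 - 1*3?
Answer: 1313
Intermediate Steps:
T = -1 (T = 2 - 3 = -1)
V = -15 (V = -1 - 14 = -15)
u(v) = -15 - v
u(-2) - 1*(-1326) = (-15 - 1*(-2)) - 1*(-1326) = (-15 + 2) + 1326 = -13 + 1326 = 1313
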